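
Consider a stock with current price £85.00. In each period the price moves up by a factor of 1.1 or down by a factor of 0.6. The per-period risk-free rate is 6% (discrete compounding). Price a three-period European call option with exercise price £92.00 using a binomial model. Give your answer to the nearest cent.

Risk-neutral probability p = (1 + 0.06 − 0.6)/(1.1 − 0.6) = 0.4600/0.5000 = 0.9200
Terminal stock prices: S_uuu = 113.1, S_uud = 61.71, S_udd = 33.66, S_ddd = 18.36
Terminal payoffs (S − K): max(21.14, 0) = 21.14, max(-30.29, 0) = 0, max(-58.34, 0) = 0, max(-73.64, 0) = 0
Node uu (S = 102.9): V_uu = 1/1.06·[0.9200·21.1350 + 0.0800·0.0000] = 18.3436
Node ud (S = 56.1): V_ud = 1/1.06·[0.9200·0.0000 + 0.0800·0.0000] = 0.0000
Node dd (S = 30.6): V_dd = 1/1.06·[0.9200·0.0000 + 0.0800·0.0000] = 0.0000
Node u (S = 93.5): V_u = 1/1.06·[0.9200·18.3436 + 0.0800·0.0000] = 15.9208
Node d (S = 51): V_d = 1/1.06·[0.9200·0.0000 + 0.0800·0.0000] = 0.0000
Node 0 (S = 85): V_0 = 1/1.06·[0.9200·15.9208 + 0.0800·0.0000] = 13.8181

£13.82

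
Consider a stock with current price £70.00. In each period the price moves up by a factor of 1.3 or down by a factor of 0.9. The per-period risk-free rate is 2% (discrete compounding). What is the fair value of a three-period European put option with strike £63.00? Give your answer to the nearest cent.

Risk-neutral probability p = (1 + 0.02 − 0.9)/(1.3 − 0.9) = 0.1200/0.4000 = 0.3000
Terminal stock prices: S_uuu = 153.8, S_uud = 106.5, S_udd = 73.71, S_ddd = 51.03
Terminal payoffs (K − S): max(-90.79, 0) = 0, max(-43.47, 0) = 0, max(-10.71, 0) = 0, max(11.97, 0) = 11.97
Node uu (S = 118.3): V_uu = 1/1.02·[0.3000·0.0000 + 0.7000·0.0000] = 0.0000
Node ud (S = 81.9): V_ud = 1/1.02·[0.3000·0.0000 + 0.7000·0.0000] = 0.0000
Node dd (S = 56.7): V_dd = 1/1.02·[0.3000·0.0000 + 0.7000·11.9700] = 8.2147
Node u (S = 91): V_u = 1/1.02·[0.3000·0.0000 + 0.7000·0.0000] = 0.0000
Node d (S = 63): V_d = 1/1.02·[0.3000·0.0000 + 0.7000·8.2147] = 5.6375
Node 0 (S = 70): V_0 = 1/1.02·[0.3000·0.0000 + 0.7000·5.6375] = 3.8689

£3.87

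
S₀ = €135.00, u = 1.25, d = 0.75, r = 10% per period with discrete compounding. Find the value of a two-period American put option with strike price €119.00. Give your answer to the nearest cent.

Risk-neutral probability p = (1 + 0.1 − 0.75)/(1.25 − 0.75) = 0.3500/0.5000 = 0.7000
Terminal stock prices: S_uu = 210.9, S_ud = 126.6, S_dd = 75.94
Terminal payoffs (K − S): max(-91.94, 0) = 0, max(-7.562, 0) = 0, max(43.06, 0) = 43.06
Node u (S = 168.8): continuation = 1/1.1·[0.7000·0.0000 + 0.3000·0.0000] = 0.0000; exercise value = 0.0000 ≤ continuation, so V_u = 0.0000
Node d (S = 101.2): continuation = 1/1.1·[0.7000·0.0000 + 0.3000·43.0625] = 11.7443; exercise value = 17.7500 > continuation, so V_d = 17.7500 (exercise)
Node 0 (S = 135): continuation = 1/1.1·[0.7000·0.0000 + 0.3000·17.7500] = 4.8409; exercise value = 0.0000 ≤ continuation, so V_0 = 4.8409

€4.84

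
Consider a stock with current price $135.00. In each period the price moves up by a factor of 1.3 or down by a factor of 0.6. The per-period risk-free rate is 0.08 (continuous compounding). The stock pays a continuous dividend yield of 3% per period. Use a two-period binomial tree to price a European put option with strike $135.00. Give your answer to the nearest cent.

$20.89

Per-period risk-free factor R = e^0.08 = 1.0833; dividend-adjusted growth = e^(0.08−0.03) = 1.0513.
Risk-neutral probability p = (1.0513 − 0.6)/(1.3 − 0.6) = 0.4513/0.7000 = 0.6447
Terminal stock prices: S_uu = 228.2, S_ud = 105.3, S_dd = 48.6
Terminal payoffs (K − S): max(-93.15, 0) = 0, max(29.7, 0) = 29.7, max(86.4, 0) = 86.4
Node u (S = 175.5): V_u = e^(−0.08)·[0.6447·0.0000 + 0.3553·29.7000] = 9.7418
Node d (S = 81): V_d = e^(−0.08)·[0.6447·29.7000 + 0.3553·86.4000] = 46.0146
Node 0 (S = 135): V_0 = e^(−0.08)·[0.6447·9.7418 + 0.3553·46.0146] = 20.8906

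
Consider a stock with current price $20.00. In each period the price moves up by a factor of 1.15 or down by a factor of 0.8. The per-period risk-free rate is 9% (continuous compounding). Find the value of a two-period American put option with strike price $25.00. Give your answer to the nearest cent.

Risk-neutral probability p = (e^0.09 − 0.8)/(1.15 − 0.8) = 0.2942/0.3500 = 0.8405
Terminal stock prices: S_uu = 26.45, S_ud = 18.4, S_dd = 12.8
Terminal payoffs (K − S): max(-1.45, 0) = 0, max(6.6, 0) = 6.6, max(12.2, 0) = 12.2
Node u (S = 23): continuation = e^(−0.09)·[0.8405·0.0000 + 0.1595·6.6000] = 0.9621; exercise value = 2.0000 > continuation, so V_u = 2.0000 (exercise)
Node d (S = 16): continuation = e^(−0.09)·[0.8405·6.6000 + 0.1595·12.2000] = 6.8483; exercise value = 9.0000 > continuation, so V_d = 9.0000 (exercise)
Node 0 (S = 20): continuation = e^(−0.09)·[0.8405·2.0000 + 0.1595·9.0000] = 2.8483; exercise value = 5.0000 > continuation, so V_0 = 5.0000 (exercise)

$5.00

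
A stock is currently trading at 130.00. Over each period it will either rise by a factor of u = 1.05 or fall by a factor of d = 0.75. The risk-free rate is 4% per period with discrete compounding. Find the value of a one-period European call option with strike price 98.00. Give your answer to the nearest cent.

Risk-neutral probability p = (1 + 0.04 − 0.75)/(1.05 − 0.75) = 0.2900/0.3000 = 0.9667
Terminal stock prices: S_u = 136.5, S_d = 97.5
Terminal payoffs (S − K): max(38.5, 0) = 38.5, max(-0.5, 0) = 0
Node 0 (S = 130): V_0 = 1/1.04·[0.9667·38.5000 + 0.0333·0.0000] = 35.7853

35.79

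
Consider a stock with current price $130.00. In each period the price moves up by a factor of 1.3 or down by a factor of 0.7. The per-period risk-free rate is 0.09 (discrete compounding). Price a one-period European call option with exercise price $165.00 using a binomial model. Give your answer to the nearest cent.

Risk-neutral probability p = (1 + 0.09 − 0.7)/(1.3 − 0.7) = 0.3900/0.6000 = 0.6500
Terminal stock prices: S_u = 169, S_d = 91
Terminal payoffs (S − K): max(4, 0) = 4, max(-74, 0) = 0
Node 0 (S = 130): V_0 = 1/1.09·[0.6500·4.0000 + 0.3500·0.0000] = 2.3853

$2.39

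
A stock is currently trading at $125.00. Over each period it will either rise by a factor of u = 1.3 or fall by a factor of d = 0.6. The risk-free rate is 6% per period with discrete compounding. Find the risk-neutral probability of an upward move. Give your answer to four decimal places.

Risk-neutral probability p = (1 + 0.06 − 0.6)/(1.3 − 0.6) = 0.4600/0.7000 = 0.6571

p = 0.6571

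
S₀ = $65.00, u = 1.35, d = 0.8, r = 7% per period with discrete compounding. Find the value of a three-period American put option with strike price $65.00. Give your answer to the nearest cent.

$7.13

Risk-neutral probability p = (1 + 0.07 − 0.8)/(1.35 − 0.8) = 0.2700/0.5500 = 0.4909
Terminal stock prices: S_uuu = 159.9, S_uud = 94.77, S_udd = 56.16, S_ddd = 33.28
Terminal payoffs (K − S): max(-94.92, 0) = 0, max(-29.77, 0) = 0, max(8.84, 0) = 8.84, max(31.72, 0) = 31.72
Node uu (S = 118.5): continuation = 1/1.07·[0.4909·0.0000 + 0.5091·0.0000] = 0.0000; exercise value = 0.0000 ≤ continuation, so V_uu = 0.0000
Node ud (S = 70.2): continuation = 1/1.07·[0.4909·0.0000 + 0.5091·8.8400] = 4.2059; exercise value = 0.0000 ≤ continuation, so V_ud = 4.2059
Node dd (S = 41.6): continuation = 1/1.07·[0.4909·8.8400 + 0.5091·31.7200] = 19.1477; exercise value = 23.4000 > continuation, so V_dd = 23.4000 (exercise)
Node u (S = 87.75): continuation = 1/1.07·[0.4909·0.0000 + 0.5091·4.2059] = 2.0011; exercise value = 0.0000 ≤ continuation, so V_u = 2.0011
Node d (S = 52): continuation = 1/1.07·[0.4909·4.2059 + 0.5091·23.4000] = 13.0631; exercise value = 13.0000 ≤ continuation, so V_d = 13.0631
Node 0 (S = 65): continuation = 1/1.07·[0.4909·2.0011 + 0.5091·13.0631] = 7.1333; exercise value = 0.0000 ≤ continuation, so V_0 = 7.1333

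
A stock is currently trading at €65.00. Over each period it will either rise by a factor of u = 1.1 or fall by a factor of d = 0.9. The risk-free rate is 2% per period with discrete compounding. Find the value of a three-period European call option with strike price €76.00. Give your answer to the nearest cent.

Risk-neutral probability p = (1 + 0.02 − 0.9)/(1.1 − 0.9) = 0.1200/0.2000 = 0.6000
Terminal stock prices: S_uuu = 86.52, S_uud = 70.79, S_udd = 57.92, S_ddd = 47.39
Terminal payoffs (S − K): max(10.52, 0) = 10.52, max(-5.215, 0) = 0, max(-18.08, 0) = 0, max(-28.61, 0) = 0
Node uu (S = 78.65): V_uu = 1/1.02·[0.6000·10.5150 + 0.4000·0.0000] = 6.1853
Node ud (S = 64.35): V_ud = 1/1.02·[0.6000·0.0000 + 0.4000·0.0000] = 0.0000
Node dd (S = 52.65): V_dd = 1/1.02·[0.6000·0.0000 + 0.4000·0.0000] = 0.0000
Node u (S = 71.5): V_u = 1/1.02·[0.6000·6.1853 + 0.4000·0.0000] = 3.6384
Node d (S = 58.5): V_d = 1/1.02·[0.6000·0.0000 + 0.4000·0.0000] = 0.0000
Node 0 (S = 65): V_0 = 1/1.02·[0.6000·3.6384 + 0.4000·0.0000] = 2.1402

€2.14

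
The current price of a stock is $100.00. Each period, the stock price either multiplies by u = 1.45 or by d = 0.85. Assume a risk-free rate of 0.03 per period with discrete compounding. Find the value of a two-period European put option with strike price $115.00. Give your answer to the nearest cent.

Risk-neutral probability p = (1 + 0.03 − 0.85)/(1.45 − 0.85) = 0.1800/0.6000 = 0.3000
Terminal stock prices: S_uu = 210.2, S_ud = 123.2, S_dd = 72.25
Terminal payoffs (K − S): max(-95.25, 0) = 0, max(-8.25, 0) = 0, max(42.75, 0) = 42.75
Node u (S = 145): V_u = 1/1.03·[0.3000·0.0000 + 0.7000·0.0000] = 0.0000
Node d (S = 85): V_d = 1/1.03·[0.3000·0.0000 + 0.7000·42.7500] = 29.0534
Node 0 (S = 100): V_0 = 1/1.03·[0.3000·0.0000 + 0.7000·29.0534] = 19.7450

$19.75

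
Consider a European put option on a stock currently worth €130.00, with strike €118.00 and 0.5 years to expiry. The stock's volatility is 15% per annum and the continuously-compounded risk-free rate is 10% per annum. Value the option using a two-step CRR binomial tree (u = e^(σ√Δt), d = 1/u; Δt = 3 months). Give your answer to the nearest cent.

€0.71

CRR parameters: u = e^(σ√Δt) = e^(0.15·√0.25) = 1.0779, d = 1/u = 0.9277
Per-period rate: rΔt = 0.1·0.25 = 0.025, so R = e^0.025 = 1.0253
Risk-neutral probability p = (e^0.025 − 0.9277)/(1.0779 − 0.9277) = 0.0976/0.1501 = 0.6499
Terminal stock prices: S_uu = 151, S_ud = 130, S_dd = 111.9
Terminal payoffs (K − S): max(-33.04, 0) = 0, max(-12, 0) = 0, max(6.108, 0) = 6.108
Node u (S = 140.1): V_u = e^(−0.025)·[0.6499·0.0000 + 0.3501·0.0000] = 0.0000
Node d (S = 120.6): V_d = e^(−0.025)·[0.6499·0.0000 + 0.3501·6.1080] = 2.0858
Node 0 (S = 130): V_0 = e^(−0.025)·[0.6499·0.0000 + 0.3501·2.0858] = 0.7123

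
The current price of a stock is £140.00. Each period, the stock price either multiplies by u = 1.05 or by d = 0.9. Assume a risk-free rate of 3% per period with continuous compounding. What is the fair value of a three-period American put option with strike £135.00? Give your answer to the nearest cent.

Risk-neutral probability p = (e^0.03 − 0.9)/(1.05 − 0.9) = 0.1305/0.1500 = 0.8697
Terminal stock prices: S_uuu = 162.1, S_uud = 138.9, S_udd = 119.1, S_ddd = 102.1
Terminal payoffs (K − S): max(-27.07, 0) = 0, max(-3.915, 0) = 0, max(15.93, 0) = 15.93, max(32.94, 0) = 32.94
Node uu (S = 154.3): continuation = e^(−0.03)·[0.8697·0.0000 + 0.1303·0.0000] = 0.0000; exercise value = 0.0000 ≤ continuation, so V_uu = 0.0000
Node ud (S = 132.3): continuation = e^(−0.03)·[0.8697·0.0000 + 0.1303·15.9300] = 2.0144; exercise value = 2.7000 > continuation, so V_ud = 2.7000 (exercise)
Node dd (S = 113.4): continuation = e^(−0.03)·[0.8697·15.9300 + 0.1303·32.9400] = 17.6101; exercise value = 21.6000 > continuation, so V_dd = 21.6000 (exercise)
Node u (S = 147): continuation = e^(−0.03)·[0.8697·0.0000 + 0.1303·2.7000] = 0.3414; exercise value = 0.0000 ≤ continuation, so V_u = 0.3414
Node d (S = 126): continuation = e^(−0.03)·[0.8697·2.7000 + 0.1303·21.6000] = 5.0101; exercise value = 9.0000 > continuation, so V_d = 9.0000 (exercise)
Node 0 (S = 140): continuation = e^(−0.03)·[0.8697·0.3414 + 0.1303·9.0000] = 1.4262; exercise value = 0.0000 ≤ continuation, so V_0 = 1.4262

£1.43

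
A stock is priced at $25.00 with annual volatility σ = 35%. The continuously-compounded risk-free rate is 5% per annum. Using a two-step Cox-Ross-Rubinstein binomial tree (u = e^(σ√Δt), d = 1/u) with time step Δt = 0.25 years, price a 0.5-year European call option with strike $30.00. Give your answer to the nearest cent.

$1.29

CRR parameters: u = e^(σ√Δt) = e^(0.35·√0.25) = 1.1912, d = 1/u = 0.8395
Per-period rate: rΔt = 0.05·0.25 = 0.0125, so R = e^0.0125 = 1.0126
Risk-neutral probability p = (e^0.0125 − 0.8395)/(1.1912 − 0.8395) = 0.1731/0.3518 = 0.4921
Terminal stock prices: S_uu = 35.48, S_ud = 25, S_dd = 17.62
Terminal payoffs (S − K): max(5.477, 0) = 5.477, max(-5, 0) = 0, max(-12.38, 0) = 0
Node u (S = 29.78): V_u = e^(−0.0125)·[0.4921·5.4767 + 0.5079·0.0000] = 2.6617
Node d (S = 20.99): V_d = e^(−0.0125)·[0.4921·0.0000 + 0.5079·0.0000] = 0.0000
Node 0 (S = 25): V_0 = e^(−0.0125)·[0.4921·2.6617 + 0.5079·0.0000] = 1.2936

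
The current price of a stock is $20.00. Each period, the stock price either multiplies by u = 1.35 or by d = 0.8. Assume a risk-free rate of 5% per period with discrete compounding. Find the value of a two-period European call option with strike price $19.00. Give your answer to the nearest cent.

$4.44

Risk-neutral probability p = (1 + 0.05 − 0.8)/(1.35 − 0.8) = 0.2500/0.5500 = 0.4545
Terminal stock prices: S_uu = 36.45, S_ud = 21.6, S_dd = 12.8
Terminal payoffs (S − K): max(17.45, 0) = 17.45, max(2.6, 0) = 2.6, max(-6.2, 0) = 0
Node u (S = 27): V_u = 1/1.05·[0.4545·17.4500 + 0.5455·2.6000] = 8.9048
Node d (S = 16): V_d = 1/1.05·[0.4545·2.6000 + 0.5455·0.0000] = 1.1255
Node 0 (S = 20): V_0 = 1/1.05·[0.4545·8.9048 + 0.5455·1.1255] = 4.4396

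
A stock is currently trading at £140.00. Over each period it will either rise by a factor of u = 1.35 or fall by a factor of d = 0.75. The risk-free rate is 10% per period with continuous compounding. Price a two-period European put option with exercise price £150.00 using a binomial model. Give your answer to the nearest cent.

£12.98

Risk-neutral probability p = (e^0.1 − 0.75)/(1.35 − 0.75) = 0.3552/0.6000 = 0.5920
Terminal stock prices: S_uu = 255.2, S_ud = 141.8, S_dd = 78.75
Terminal payoffs (K − S): max(-105.2, 0) = 0, max(8.25, 0) = 8.25, max(71.25, 0) = 71.25
Node u (S = 189): V_u = e^(−0.1)·[0.5920·0.0000 + 0.4080·8.2500] = 3.0460
Node d (S = 105): V_d = e^(−0.1)·[0.5920·8.2500 + 0.4080·71.2500] = 30.7256
Node 0 (S = 140): V_0 = e^(−0.1)·[0.5920·3.0460 + 0.4080·30.7256] = 12.9760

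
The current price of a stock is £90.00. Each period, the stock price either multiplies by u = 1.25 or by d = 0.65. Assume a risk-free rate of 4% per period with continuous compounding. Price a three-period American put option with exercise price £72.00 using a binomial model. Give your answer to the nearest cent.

£7.25

Risk-neutral probability p = (e^0.04 − 0.65)/(1.25 − 0.65) = 0.3908/0.6000 = 0.6514
Terminal stock prices: S_uuu = 175.8, S_uud = 91.41, S_udd = 47.53, S_ddd = 24.72
Terminal payoffs (K − S): max(-103.8, 0) = 0, max(-19.41, 0) = 0, max(24.47, 0) = 24.47, max(47.28, 0) = 47.28
Node uu (S = 140.6): continuation = e^(−0.04)·[0.6514·0.0000 + 0.3486·0.0000] = 0.0000; exercise value = 0.0000 ≤ continuation, so V_uu = 0.0000
Node ud (S = 73.12): continuation = e^(−0.04)·[0.6514·0.0000 + 0.3486·24.4687] = 8.1965; exercise value = 0.0000 ≤ continuation, so V_ud = 8.1965
Node dd (S = 38.03): continuation = e^(−0.04)·[0.6514·24.4687 + 0.3486·47.2837] = 31.1518; exercise value = 33.9750 > continuation, so V_dd = 33.9750 (exercise)
Node u (S = 112.5): continuation = e^(−0.04)·[0.6514·0.0000 + 0.3486·8.1965] = 2.7456; exercise value = 0.0000 ≤ continuation, so V_u = 2.7456
Node d (S = 58.5): continuation = e^(−0.04)·[0.6514·8.1965 + 0.3486·33.9750] = 16.5103; exercise value = 13.5000 ≤ continuation, so V_d = 16.5103
Node 0 (S = 90): continuation = e^(−0.04)·[0.6514·2.7456 + 0.3486·16.5103] = 7.2489; exercise value = 0.0000 ≤ continuation, so V_0 = 7.2489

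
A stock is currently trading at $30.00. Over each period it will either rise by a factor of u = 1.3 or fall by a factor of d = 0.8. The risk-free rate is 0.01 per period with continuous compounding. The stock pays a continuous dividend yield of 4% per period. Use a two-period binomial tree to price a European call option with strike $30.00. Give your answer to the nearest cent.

$2.89

Per-period risk-free factor R = e^0.01 = 1.0101; dividend-adjusted growth = e^(0.01−0.04) = 0.9704.
Risk-neutral probability p = (0.9704 − 0.8)/(1.3 − 0.8) = 0.1704/0.5000 = 0.3409
Terminal stock prices: S_uu = 50.7, S_ud = 31.2, S_dd = 19.2
Terminal payoffs (S − K): max(20.7, 0) = 20.7, max(1.2, 0) = 1.2, max(-10.8, 0) = 0
Node u (S = 39): V_u = e^(−0.01)·[0.3409·20.7000 + 0.6591·1.2000] = 7.7693
Node d (S = 24): V_d = e^(−0.01)·[0.3409·1.2000 + 0.6591·0.0000] = 0.4050
Node 0 (S = 30): V_0 = e^(−0.01)·[0.3409·7.7693 + 0.6591·0.4050] = 2.8864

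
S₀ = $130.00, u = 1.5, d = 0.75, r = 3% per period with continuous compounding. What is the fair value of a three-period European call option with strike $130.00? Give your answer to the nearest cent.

$36.21

Risk-neutral probability p = (e^0.03 − 0.75)/(1.5 − 0.75) = 0.2805/0.7500 = 0.3739
Terminal stock prices: S_uuu = 438.8, S_uud = 219.4, S_udd = 109.7, S_ddd = 54.84
Terminal payoffs (S − K): max(308.8, 0) = 308.8, max(89.38, 0) = 89.38, max(-20.31, 0) = 0, max(-75.16, 0) = 0
Node uu (S = 292.5): V_uu = e^(−0.03)·[0.3739·308.7500 + 0.6261·89.3750] = 166.3421
Node ud (S = 146.2): V_ud = e^(−0.03)·[0.3739·89.3750 + 0.6261·0.0000] = 32.4331
Node dd (S = 73.12): V_dd = e^(−0.03)·[0.3739·0.0000 + 0.6261·0.0000] = 0.0000
Node u (S = 195): V_u = e^(−0.03)·[0.3739·166.3421 + 0.6261·32.4331] = 80.0685
Node d (S = 97.5): V_d = e^(−0.03)·[0.3739·32.4331 + 0.6261·0.0000] = 11.7696
Node 0 (S = 130): V_0 = e^(−0.03)·[0.3739·80.0685 + 0.6261·11.7696] = 36.2066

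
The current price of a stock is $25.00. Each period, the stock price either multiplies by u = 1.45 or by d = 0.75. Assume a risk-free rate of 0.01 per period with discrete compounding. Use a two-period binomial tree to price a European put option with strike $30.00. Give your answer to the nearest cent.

$7.46

Risk-neutral probability p = (1 + 0.01 − 0.75)/(1.45 − 0.75) = 0.2600/0.7000 = 0.3714
Terminal stock prices: S_uu = 52.56, S_ud = 27.19, S_dd = 14.06
Terminal payoffs (K − S): max(-22.56, 0) = 0, max(2.812, 0) = 2.812, max(15.94, 0) = 15.94
Node u (S = 36.25): V_u = 1/1.01·[0.3714·0.0000 + 0.6286·2.8125] = 1.7504
Node d (S = 18.75): V_d = 1/1.01·[0.3714·2.8125 + 0.6286·15.9375] = 10.9530
Node 0 (S = 25): V_0 = 1/1.01·[0.3714·1.7504 + 0.6286·10.9530] = 7.4603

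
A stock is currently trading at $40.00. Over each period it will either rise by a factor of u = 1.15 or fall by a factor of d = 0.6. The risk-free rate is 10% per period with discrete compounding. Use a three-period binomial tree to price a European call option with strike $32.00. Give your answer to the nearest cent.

Risk-neutral probability p = (1 + 0.1 − 0.6)/(1.15 − 0.6) = 0.5000/0.5500 = 0.9091
Terminal stock prices: S_uuu = 60.83, S_uud = 31.74, S_udd = 16.56, S_ddd = 8.64
Terminal payoffs (S − K): max(28.83, 0) = 28.83, max(-0.26, 0) = 0, max(-15.44, 0) = 0, max(-23.36, 0) = 0
Node uu (S = 52.9): V_uu = 1/1.1·[0.9091·28.8350 + 0.0909·0.0000] = 23.8306
Node ud (S = 27.6): V_ud = 1/1.1·[0.9091·0.0000 + 0.0909·0.0000] = 0.0000
Node dd (S = 14.4): V_dd = 1/1.1·[0.9091·0.0000 + 0.0909·0.0000] = 0.0000
Node u (S = 46): V_u = 1/1.1·[0.9091·23.8306 + 0.0909·0.0000] = 19.6947
Node d (S = 24): V_d = 1/1.1·[0.9091·0.0000 + 0.0909·0.0000] = 0.0000
Node 0 (S = 40): V_0 = 1/1.1·[0.9091·19.6947 + 0.0909·0.0000] = 16.2766

$16.28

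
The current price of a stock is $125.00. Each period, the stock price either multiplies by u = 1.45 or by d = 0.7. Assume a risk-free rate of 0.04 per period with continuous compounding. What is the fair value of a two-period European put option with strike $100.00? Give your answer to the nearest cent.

$10.65

Risk-neutral probability p = (e^0.04 − 0.7)/(1.45 − 0.7) = 0.3408/0.7500 = 0.4544
Terminal stock prices: S_uu = 262.8, S_ud = 126.9, S_dd = 61.25
Terminal payoffs (K − S): max(-162.8, 0) = 0, max(-26.87, 0) = 0, max(38.75, 0) = 38.75
Node u (S = 181.2): V_u = e^(−0.04)·[0.4544·0.0000 + 0.5456·0.0000] = 0.0000
Node d (S = 87.5): V_d = e^(−0.04)·[0.4544·0.0000 + 0.5456·38.7500] = 20.3125
Node 0 (S = 125): V_0 = e^(−0.04)·[0.4544·0.0000 + 0.5456·20.3125] = 10.6477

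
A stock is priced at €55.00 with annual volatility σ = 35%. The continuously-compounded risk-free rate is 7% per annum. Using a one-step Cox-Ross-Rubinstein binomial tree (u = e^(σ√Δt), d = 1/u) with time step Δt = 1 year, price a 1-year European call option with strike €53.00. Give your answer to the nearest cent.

CRR parameters: u = e^(σ√Δt) = e^(0.35·√1) = 1.4191, d = 1/u = 0.7047
Per-period rate: rΔt = 0.07·1 = 0.07, so R = e^0.07 = 1.0725
Risk-neutral probability p = (e^0.07 − 0.7047)/(1.4191 − 0.7047) = 0.3678/0.7144 = 0.5149
Terminal stock prices: S_u = 78.05, S_d = 38.76
Terminal payoffs (S − K): max(25.05, 0) = 25.05, max(-14.24, 0) = 0
Node 0 (S = 55): V_0 = e^(−0.07)·[0.5149·25.0487 + 0.4851·0.0000] = 12.0252

€12.03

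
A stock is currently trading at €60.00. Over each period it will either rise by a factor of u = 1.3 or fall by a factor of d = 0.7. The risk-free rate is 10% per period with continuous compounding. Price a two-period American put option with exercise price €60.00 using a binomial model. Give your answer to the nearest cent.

Risk-neutral probability p = (e^0.1 − 0.7)/(1.3 − 0.7) = 0.4052/0.6000 = 0.6753
Terminal stock prices: S_uu = 101.4, S_ud = 54.6, S_dd = 29.4
Terminal payoffs (K − S): max(-41.4, 0) = 0, max(5.4, 0) = 5.4, max(30.6, 0) = 30.6
Node u (S = 78): continuation = e^(−0.1)·[0.6753·0.0000 + 0.3247·5.4000] = 1.5866; exercise value = 0.0000 ≤ continuation, so V_u = 1.5866
Node d (S = 42): continuation = e^(−0.1)·[0.6753·5.4000 + 0.3247·30.6000] = 12.2902; exercise value = 18.0000 > continuation, so V_d = 18.0000 (exercise)
Node 0 (S = 60): continuation = e^(−0.1)·[0.6753·1.5866 + 0.3247·18.0000] = 6.2581; exercise value = 0.0000 ≤ continuation, so V_0 = 6.2581

€6.26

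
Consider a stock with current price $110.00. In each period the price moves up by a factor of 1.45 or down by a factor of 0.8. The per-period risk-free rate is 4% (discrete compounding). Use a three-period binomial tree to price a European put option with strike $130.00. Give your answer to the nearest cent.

Risk-neutral probability p = (1 + 0.04 − 0.8)/(1.45 − 0.8) = 0.2400/0.6500 = 0.3692
Terminal stock prices: S_uuu = 335.3, S_uud = 185, S_udd = 102.1, S_ddd = 56.32
Terminal payoffs (K − S): max(-205.3, 0) = 0, max(-55.02, 0) = 0, max(27.92, 0) = 27.92, max(73.68, 0) = 73.68
Node uu (S = 231.3): V_uu = 1/1.04·[0.3692·0.0000 + 0.6308·0.0000] = 0.0000
Node ud (S = 127.6): V_ud = 1/1.04·[0.3692·0.0000 + 0.6308·27.9200] = 16.9337
Node dd (S = 70.4): V_dd = 1/1.04·[0.3692·27.9200 + 0.6308·73.6800] = 54.6000
Node u (S = 159.5): V_u = 1/1.04·[0.3692·0.0000 + 0.6308·16.9337] = 10.2705
Node d (S = 88): V_d = 1/1.04·[0.3692·16.9337 + 0.6308·54.6000] = 39.1274
Node 0 (S = 110): V_0 = 1/1.04·[0.3692·10.2705 + 0.6308·39.1274] = 27.3774

$27.38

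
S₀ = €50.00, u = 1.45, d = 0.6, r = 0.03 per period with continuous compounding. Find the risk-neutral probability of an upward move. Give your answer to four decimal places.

p = 0.5064

Risk-neutral probability p = (e^0.03 − 0.6)/(1.45 − 0.6) = 0.4305/0.8500 = 0.5064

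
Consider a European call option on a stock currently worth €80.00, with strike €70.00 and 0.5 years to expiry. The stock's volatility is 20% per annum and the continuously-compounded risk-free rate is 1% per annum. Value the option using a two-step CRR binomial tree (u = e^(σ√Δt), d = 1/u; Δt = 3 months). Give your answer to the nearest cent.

€11.53

CRR parameters: u = e^(σ√Δt) = e^(0.2·√0.25) = 1.1052, d = 1/u = 0.9048
Per-period rate: rΔt = 0.01·0.25 = 0.0025, so R = e^0.0025 = 1.0025
Risk-neutral probability p = (e^0.0025 − 0.9048)/(1.1052 − 0.9048) = 0.0977/0.2003 = 0.4875
Terminal stock prices: S_uu = 97.71, S_ud = 80, S_dd = 65.5
Terminal payoffs (S − K): max(27.71, 0) = 27.71, max(10, 0) = 10, max(-4.502, 0) = 0
Node u (S = 88.41): V_u = e^(−0.0025)·[0.4875·27.7122 + 0.5125·10.0000] = 18.5885
Node d (S = 72.39): V_d = e^(−0.0025)·[0.4875·10.0000 + 0.5125·0.0000] = 4.8630
Node 0 (S = 80): V_0 = e^(−0.0025)·[0.4875·18.5885 + 0.5125·4.8630] = 11.5255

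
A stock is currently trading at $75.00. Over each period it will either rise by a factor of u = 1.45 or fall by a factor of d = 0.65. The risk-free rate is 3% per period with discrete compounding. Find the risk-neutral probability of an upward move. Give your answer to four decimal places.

p = 0.4750

Risk-neutral probability p = (1 + 0.03 − 0.65)/(1.45 − 0.65) = 0.3800/0.8000 = 0.4750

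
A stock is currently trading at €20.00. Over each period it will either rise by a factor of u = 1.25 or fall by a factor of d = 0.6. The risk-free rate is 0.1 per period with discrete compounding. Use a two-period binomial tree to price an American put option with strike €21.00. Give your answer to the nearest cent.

€2.77

Risk-neutral probability p = (1 + 0.1 − 0.6)/(1.25 − 0.6) = 0.5000/0.6500 = 0.7692
Terminal stock prices: S_uu = 31.25, S_ud = 15, S_dd = 7.2
Terminal payoffs (K − S): max(-10.25, 0) = 0, max(6, 0) = 6, max(13.8, 0) = 13.8
Node u (S = 25): continuation = 1/1.1·[0.7692·0.0000 + 0.2308·6.0000] = 1.2587; exercise value = 0.0000 ≤ continuation, so V_u = 1.2587
Node d (S = 12): continuation = 1/1.1·[0.7692·6.0000 + 0.2308·13.8000] = 7.0909; exercise value = 9.0000 > continuation, so V_d = 9.0000 (exercise)
Node 0 (S = 20): continuation = 1/1.1·[0.7692·1.2587 + 0.2308·9.0000] = 2.7684; exercise value = 1.0000 ≤ continuation, so V_0 = 2.7684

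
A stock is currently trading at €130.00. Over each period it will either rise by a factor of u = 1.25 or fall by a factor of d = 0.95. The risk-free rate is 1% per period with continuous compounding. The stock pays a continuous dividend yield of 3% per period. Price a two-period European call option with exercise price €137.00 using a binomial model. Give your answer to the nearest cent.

Per-period risk-free factor R = e^0.01 = 1.0101; dividend-adjusted growth = e^(0.01−0.03) = 0.9802.
Risk-neutral probability p = (0.9802 − 0.95)/(1.25 − 0.95) = 0.0302/0.3000 = 0.1007
Terminal stock prices: S_uu = 203.1, S_ud = 154.4, S_dd = 117.3
Terminal payoffs (S − K): max(66.12, 0) = 66.12, max(17.38, 0) = 17.38, max(-19.67, 0) = 0
Node u (S = 162.5): V_u = e^(−0.01)·[0.1007·66.1250 + 0.8993·17.3750] = 22.0606
Node d (S = 123.5): V_d = e^(−0.01)·[0.1007·17.3750 + 0.8993·0.0000] = 1.7316
Node 0 (S = 130): V_0 = e^(−0.01)·[0.1007·22.0606 + 0.8993·1.7316] = 3.7404

€3.74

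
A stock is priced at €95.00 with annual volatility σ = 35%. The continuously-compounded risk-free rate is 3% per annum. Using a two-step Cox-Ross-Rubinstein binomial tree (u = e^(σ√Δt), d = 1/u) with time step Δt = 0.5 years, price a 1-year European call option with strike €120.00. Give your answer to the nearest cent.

CRR parameters: u = e^(σ√Δt) = e^(0.35·√0.5) = 1.2808, d = 1/u = 0.7808
Per-period rate: rΔt = 0.03·0.5 = 0.015, so R = e^0.015 = 1.0151
Risk-neutral probability p = (e^0.015 − 0.7808)/(1.2808 − 0.7808) = 0.2344/0.5000 = 0.4687
Terminal stock prices: S_uu = 155.8, S_ud = 95, S_dd = 57.91
Terminal payoffs (S − K): max(35.84, 0) = 35.84, max(-25, 0) = 0, max(-62.09, 0) = 0
Node u (S = 121.7): V_u = e^(−0.015)·[0.4687·35.8434 + 0.5313·0.0000] = 16.5485
Node d (S = 74.17): V_d = e^(−0.015)·[0.4687·0.0000 + 0.5313·0.0000] = 0.0000
Node 0 (S = 95): V_0 = e^(−0.015)·[0.4687·16.5485 + 0.5313·0.0000] = 7.6402

€7.64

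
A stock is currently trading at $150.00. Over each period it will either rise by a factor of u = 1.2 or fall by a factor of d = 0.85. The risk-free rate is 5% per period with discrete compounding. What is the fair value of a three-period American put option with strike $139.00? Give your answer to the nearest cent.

$6.72

Risk-neutral probability p = (1 + 0.05 − 0.85)/(1.2 − 0.85) = 0.2000/0.3500 = 0.5714
Terminal stock prices: S_uuu = 259.2, S_uud = 183.6, S_udd = 130, S_ddd = 92.12
Terminal payoffs (K − S): max(-120.2, 0) = 0, max(-44.6, 0) = 0, max(8.95, 0) = 8.95, max(46.88, 0) = 46.88
Node uu (S = 216): continuation = 1/1.05·[0.5714·0.0000 + 0.4286·0.0000] = 0.0000; exercise value = 0.0000 ≤ continuation, so V_uu = 0.0000
Node ud (S = 153): continuation = 1/1.05·[0.5714·0.0000 + 0.4286·8.9500] = 3.6531; exercise value = 0.0000 ≤ continuation, so V_ud = 3.6531
Node dd (S = 108.4): continuation = 1/1.05·[0.5714·8.9500 + 0.4286·46.8813] = 24.0060; exercise value = 30.6250 > continuation, so V_dd = 30.6250 (exercise)
Node u (S = 180): continuation = 1/1.05·[0.5714·0.0000 + 0.4286·3.6531] = 1.4910; exercise value = 0.0000 ≤ continuation, so V_u = 1.4910
Node d (S = 127.5): continuation = 1/1.05·[0.5714·3.6531 + 0.4286·30.6250] = 14.4881; exercise value = 11.5000 ≤ continuation, so V_d = 14.4881
Node 0 (S = 150): continuation = 1/1.05·[0.5714·1.4910 + 0.4286·14.4881] = 6.7249; exercise value = 0.0000 ≤ continuation, so V_0 = 6.7249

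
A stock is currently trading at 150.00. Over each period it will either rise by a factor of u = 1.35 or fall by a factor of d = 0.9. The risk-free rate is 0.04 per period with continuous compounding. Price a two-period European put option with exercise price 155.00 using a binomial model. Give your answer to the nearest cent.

14.60

Risk-neutral probability p = (e^0.04 − 0.9)/(1.35 − 0.9) = 0.1408/0.4500 = 0.3129
Terminal stock prices: S_uu = 273.4, S_ud = 182.2, S_dd = 121.5
Terminal payoffs (K − S): max(-118.4, 0) = 0, max(-27.25, 0) = 0, max(33.5, 0) = 33.5
Node u (S = 202.5): V_u = e^(−0.04)·[0.3129·0.0000 + 0.6871·0.0000] = 0.0000
Node d (S = 135): V_d = e^(−0.04)·[0.3129·0.0000 + 0.6871·33.5000] = 22.1149
Node 0 (S = 150): V_0 = e^(−0.04)·[0.3129·0.0000 + 0.6871·22.1149] = 14.5991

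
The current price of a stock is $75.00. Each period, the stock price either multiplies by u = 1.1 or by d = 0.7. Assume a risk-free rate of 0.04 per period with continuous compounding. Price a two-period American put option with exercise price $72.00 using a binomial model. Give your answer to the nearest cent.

$4.43

Risk-neutral probability p = (e^0.04 − 0.7)/(1.1 − 0.7) = 0.3408/0.4000 = 0.8520
Terminal stock prices: S_uu = 90.75, S_ud = 57.75, S_dd = 36.75
Terminal payoffs (K − S): max(-18.75, 0) = 0, max(14.25, 0) = 14.25, max(35.25, 0) = 35.25
Node u (S = 82.5): continuation = e^(−0.04)·[0.8520·0.0000 + 0.1480·14.2500] = 2.0259; exercise value = 0.0000 ≤ continuation, so V_u = 2.0259
Node d (S = 52.5): continuation = e^(−0.04)·[0.8520·14.2500 + 0.1480·35.2500] = 16.6768; exercise value = 19.5000 > continuation, so V_d = 19.5000 (exercise)
Node 0 (S = 75): continuation = e^(−0.04)·[0.8520·2.0259 + 0.1480·19.5000] = 4.4308; exercise value = 0.0000 ≤ continuation, so V_0 = 4.4308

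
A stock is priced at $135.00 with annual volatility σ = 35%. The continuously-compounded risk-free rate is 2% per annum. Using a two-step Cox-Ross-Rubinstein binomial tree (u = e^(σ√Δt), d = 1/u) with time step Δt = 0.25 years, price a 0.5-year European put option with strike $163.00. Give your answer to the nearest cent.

CRR parameters: u = e^(σ√Δt) = e^(0.35·√0.25) = 1.1912, d = 1/u = 0.8395
Per-period rate: rΔt = 0.02·0.25 = 0.005, so R = e^0.005 = 1.0050
Risk-neutral probability p = (e^0.005 − 0.8395)/(1.1912 − 0.8395) = 0.1656/0.3518 = 0.4706
Terminal stock prices: S_uu = 191.6, S_ud = 135, S_dd = 95.13
Terminal payoffs (K − S): max(-28.57, 0) = 0, max(28, 0) = 28, max(67.87, 0) = 67.87
Node u (S = 160.8): V_u = e^(−0.005)·[0.4706·0.0000 + 0.5294·28.0000] = 14.7490
Node d (S = 113.3): V_d = e^(−0.005)·[0.4706·28.0000 + 0.5294·67.8671] = 48.8603
Node 0 (S = 135): V_0 = e^(−0.005)·[0.4706·14.7490 + 0.5294·48.8603] = 32.6436

$32.64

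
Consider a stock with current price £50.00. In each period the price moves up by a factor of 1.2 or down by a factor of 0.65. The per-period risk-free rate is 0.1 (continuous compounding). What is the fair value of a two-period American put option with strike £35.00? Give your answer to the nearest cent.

£0.39

Risk-neutral probability p = (e^0.1 − 0.65)/(1.2 − 0.65) = 0.4552/0.5500 = 0.8276
Terminal stock prices: S_uu = 72, S_ud = 39, S_dd = 21.13
Terminal payoffs (K − S): max(-37, 0) = 0, max(-4, 0) = 0, max(13.87, 0) = 13.87
Node u (S = 60): continuation = e^(−0.1)·[0.8276·0.0000 + 0.1724·0.0000] = 0.0000; exercise value = 0.0000 ≤ continuation, so V_u = 0.0000
Node d (S = 32.5): continuation = e^(−0.1)·[0.8276·0.0000 + 0.1724·13.8750] = 2.1646; exercise value = 2.5000 > continuation, so V_d = 2.5000 (exercise)
Node 0 (S = 50): continuation = e^(−0.1)·[0.8276·0.0000 + 0.1724·2.5000] = 0.3900; exercise value = 0.0000 ≤ continuation, so V_0 = 0.3900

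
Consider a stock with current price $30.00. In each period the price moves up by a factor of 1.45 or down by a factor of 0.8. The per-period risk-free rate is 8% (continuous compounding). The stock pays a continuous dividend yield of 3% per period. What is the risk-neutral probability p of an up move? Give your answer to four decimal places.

p = 0.3866

Per-period risk-free factor R = e^0.08 = 1.0833; dividend-adjusted growth = e^(0.08−0.03) = 1.0513.
Risk-neutral probability p = (1.0513 − 0.8)/(1.45 − 0.8) = 0.2513/0.6500 = 0.3866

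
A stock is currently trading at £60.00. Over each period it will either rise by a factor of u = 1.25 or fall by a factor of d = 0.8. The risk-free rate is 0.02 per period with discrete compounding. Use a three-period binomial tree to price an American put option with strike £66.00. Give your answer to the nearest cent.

Risk-neutral probability p = (1 + 0.02 − 0.8)/(1.25 − 0.8) = 0.2200/0.4500 = 0.4889
Terminal stock prices: S_uuu = 117.2, S_uud = 75, S_udd = 48, S_ddd = 30.72
Terminal payoffs (K − S): max(-51.19, 0) = 0, max(-9, 0) = 0, max(18, 0) = 18, max(35.28, 0) = 35.28
Node uu (S = 93.75): continuation = 1/1.02·[0.4889·0.0000 + 0.5111·0.0000] = 0.0000; exercise value = 0.0000 ≤ continuation, so V_uu = 0.0000
Node ud (S = 60): continuation = 1/1.02·[0.4889·0.0000 + 0.5111·18.0000] = 9.0196; exercise value = 6.0000 ≤ continuation, so V_ud = 9.0196
Node dd (S = 38.4): continuation = 1/1.02·[0.4889·18.0000 + 0.5111·35.2800] = 26.3059; exercise value = 27.6000 > continuation, so V_dd = 27.6000 (exercise)
Node u (S = 75): continuation = 1/1.02·[0.4889·0.0000 + 0.5111·9.0196] = 4.5196; exercise value = 0.0000 ≤ continuation, so V_u = 4.5196
Node d (S = 48): continuation = 1/1.02·[0.4889·9.0196 + 0.5111·27.6000] = 18.1532; exercise value = 18.0000 ≤ continuation, so V_d = 18.1532
Node 0 (S = 60): continuation = 1/1.02·[0.4889·4.5196 + 0.5111·18.1532] = 11.2626; exercise value = 6.0000 ≤ continuation, so V_0 = 11.2626

£11.26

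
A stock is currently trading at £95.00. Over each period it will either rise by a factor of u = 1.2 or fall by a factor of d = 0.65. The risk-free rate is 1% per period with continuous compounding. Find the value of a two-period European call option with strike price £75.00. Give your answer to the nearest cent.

Risk-neutral probability p = (e^0.01 − 0.65)/(1.2 − 0.65) = 0.3601/0.5500 = 0.6546
Terminal stock prices: S_uu = 136.8, S_ud = 74.1, S_dd = 40.14
Terminal payoffs (S − K): max(61.8, 0) = 61.8, max(-0.9, 0) = 0, max(-34.86, 0) = 0
Node u (S = 114): V_u = e^(−0.01)·[0.6546·61.8000 + 0.3454·0.0000] = 40.0540
Node d (S = 61.75): V_d = e^(−0.01)·[0.6546·0.0000 + 0.3454·0.0000] = 0.0000
Node 0 (S = 95): V_0 = e^(−0.01)·[0.6546·40.0540 + 0.3454·0.0000] = 25.9599

£25.96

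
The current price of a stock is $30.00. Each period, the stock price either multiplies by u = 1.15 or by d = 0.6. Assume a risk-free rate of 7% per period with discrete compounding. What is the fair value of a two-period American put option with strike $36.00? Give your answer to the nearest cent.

$6.00

Risk-neutral probability p = (1 + 0.07 − 0.6)/(1.15 − 0.6) = 0.4700/0.5500 = 0.8545
Terminal stock prices: S_uu = 39.67, S_ud = 20.7, S_dd = 10.8
Terminal payoffs (K − S): max(-3.675, 0) = 0, max(15.3, 0) = 15.3, max(25.2, 0) = 25.2
Node u (S = 34.5): continuation = 1/1.07·[0.8545·0.0000 + 0.1455·15.3000] = 2.0799; exercise value = 1.5000 ≤ continuation, so V_u = 2.0799
Node d (S = 18): continuation = 1/1.07·[0.8545·15.3000 + 0.1455·25.2000] = 15.6449; exercise value = 18.0000 > continuation, so V_d = 18.0000 (exercise)
Node 0 (S = 30): continuation = 1/1.07·[0.8545·2.0799 + 0.1455·18.0000] = 4.1080; exercise value = 6.0000 > continuation, so V_0 = 6.0000 (exercise)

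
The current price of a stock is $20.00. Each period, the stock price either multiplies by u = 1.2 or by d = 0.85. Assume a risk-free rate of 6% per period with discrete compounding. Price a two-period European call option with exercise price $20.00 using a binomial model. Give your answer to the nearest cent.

Risk-neutral probability p = (1 + 0.06 − 0.85)/(1.2 − 0.85) = 0.2100/0.3500 = 0.6000
Terminal stock prices: S_uu = 28.8, S_ud = 20.4, S_dd = 14.45
Terminal payoffs (S − K): max(8.8, 0) = 8.8, max(0.4, 0) = 0.4, max(-5.55, 0) = 0
Node u (S = 24): V_u = 1/1.06·[0.6000·8.8000 + 0.4000·0.4000] = 5.1321
Node d (S = 17): V_d = 1/1.06·[0.6000·0.4000 + 0.4000·0.0000] = 0.2264
Node 0 (S = 20): V_0 = 1/1.06·[0.6000·5.1321 + 0.4000·0.2264] = 2.9904

$2.99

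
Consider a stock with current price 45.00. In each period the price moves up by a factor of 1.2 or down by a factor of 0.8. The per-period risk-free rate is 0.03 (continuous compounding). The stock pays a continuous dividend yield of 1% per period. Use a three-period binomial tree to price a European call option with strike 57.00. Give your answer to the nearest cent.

Per-period risk-free factor R = e^0.03 = 1.0305; dividend-adjusted growth = e^(0.03−0.01) = 1.0202.
Risk-neutral probability p = (1.0202 − 0.8)/(1.2 − 0.8) = 0.2202/0.4000 = 0.5505
Terminal stock prices: S_uuu = 77.76, S_uud = 51.84, S_udd = 34.56, S_ddd = 23.04
Terminal payoffs (S − K): max(20.76, 0) = 20.76, max(-5.16, 0) = 0, max(-22.44, 0) = 0, max(-33.96, 0) = 0
Node uu (S = 64.8): V_uu = e^(−0.03)·[0.5505·20.7600 + 0.4495·0.0000] = 11.0907
Node ud (S = 43.2): V_ud = e^(−0.03)·[0.5505·0.0000 + 0.4495·0.0000] = 0.0000
Node dd (S = 28.8): V_dd = e^(−0.03)·[0.5505·0.0000 + 0.4495·0.0000] = 0.0000
Node u (S = 54): V_u = e^(−0.03)·[0.5505·11.0907 + 0.4495·0.0000] = 5.9250
Node d (S = 36): V_d = e^(−0.03)·[0.5505·0.0000 + 0.4495·0.0000] = 0.0000
Node 0 (S = 45): V_0 = e^(−0.03)·[0.5505·5.9250 + 0.4495·0.0000] = 3.1653

3.17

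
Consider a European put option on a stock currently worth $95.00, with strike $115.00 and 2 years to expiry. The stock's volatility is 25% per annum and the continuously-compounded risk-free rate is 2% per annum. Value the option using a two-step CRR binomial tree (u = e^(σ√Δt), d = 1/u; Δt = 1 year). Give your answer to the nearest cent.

CRR parameters: u = e^(σ√Δt) = e^(0.25·√1) = 1.2840, d = 1/u = 0.7788
Per-period rate: rΔt = 0.02·1 = 0.02, so R = e^0.02 = 1.0202
Risk-neutral probability p = (e^0.02 − 0.7788)/(1.2840 − 0.7788) = 0.2414/0.5052 = 0.4778
Terminal stock prices: S_uu = 156.6, S_ud = 95, S_dd = 57.62
Terminal payoffs (K − S): max(-41.63, 0) = 0, max(20, 0) = 20, max(57.38, 0) = 57.38
Node u (S = 122): V_u = e^(−0.02)·[0.4778·0.0000 + 0.5222·20.0000] = 10.2370
Node d (S = 73.99): V_d = e^(−0.02)·[0.4778·20.0000 + 0.5222·57.3796] = 38.7368
Node 0 (S = 95): V_0 = e^(−0.02)·[0.4778·10.2370 + 0.5222·38.7368] = 24.6220

$24.62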